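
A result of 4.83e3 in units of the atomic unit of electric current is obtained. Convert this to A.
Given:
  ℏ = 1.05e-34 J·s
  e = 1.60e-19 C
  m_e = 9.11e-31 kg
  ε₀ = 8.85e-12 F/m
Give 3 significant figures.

32.2 A

One atomic unit of electric current: I_au = e E_h/ℏ = m_e e⁵/((4πε₀)²ℏ³) = 6.67e-3 A.
4.83e3 × 6.67e-3 A = 32.2 A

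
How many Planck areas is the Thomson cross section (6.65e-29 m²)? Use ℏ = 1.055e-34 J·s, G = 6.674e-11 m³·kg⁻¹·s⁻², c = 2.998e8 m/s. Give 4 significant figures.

2.545e41

Planck area: A_P = ℏG/c³ = 2.613e-70 m².
6.65e-29 / 2.613e-70 = 2.545e41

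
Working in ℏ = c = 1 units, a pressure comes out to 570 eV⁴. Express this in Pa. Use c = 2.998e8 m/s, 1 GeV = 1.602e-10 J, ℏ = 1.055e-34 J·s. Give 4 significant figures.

Pressure is [E]/[L]³ = [E]⁴/(ℏc)³.
1 GeV⁴ → 1/(ℏc)³ × (1 GeV in J)⁴ = 2.082e37 Pa.
Convert the energy scale: 570 eV⁴ = 5.70e-34 GeV⁴.
Result: 5.70e-34 × 2.082e37 = 1.187e4 Pa.

1.187e4 Pa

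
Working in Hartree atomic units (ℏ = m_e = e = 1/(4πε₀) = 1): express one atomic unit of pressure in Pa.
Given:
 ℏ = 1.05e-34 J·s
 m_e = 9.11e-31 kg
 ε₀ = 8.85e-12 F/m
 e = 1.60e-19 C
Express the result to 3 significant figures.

3.01e13 Pa

From ℏ = m_e = e = 1/(4πε₀) = 1 the pressure scale is P_au = E_h/a₀³ = m_e⁴e¹⁰/((4πε₀)⁵ℏ⁸).
E_h = 4.38e-18 J
a₀ = 5.26e-11 m
E_h/a₀³ = 3.01e13 Pa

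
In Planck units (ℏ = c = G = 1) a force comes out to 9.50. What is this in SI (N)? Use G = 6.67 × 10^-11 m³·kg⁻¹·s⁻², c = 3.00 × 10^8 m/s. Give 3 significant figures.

One Planck force: F_P = c⁴/G = 1.21 × 10^44 N.
9.50 × 1.21 × 10^44 N = 1.15 × 10^45 N

1.15 × 10^45 N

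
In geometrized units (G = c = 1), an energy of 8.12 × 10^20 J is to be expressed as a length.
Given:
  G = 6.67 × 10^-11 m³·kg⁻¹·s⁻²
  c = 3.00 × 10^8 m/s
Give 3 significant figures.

Energy → length via G/c⁴.
8.12 × 10^20 J × (G/c⁴) = 6.69 × 10^-24 m

6.69 × 10^-24 m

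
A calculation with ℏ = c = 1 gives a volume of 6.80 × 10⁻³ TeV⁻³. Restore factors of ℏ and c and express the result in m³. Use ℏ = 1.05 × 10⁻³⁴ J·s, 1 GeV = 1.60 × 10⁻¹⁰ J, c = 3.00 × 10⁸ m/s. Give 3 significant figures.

5.19 × 10⁻⁵⁹ m³

Volume is [L]³ = [E]⁻³·(ℏc)³.
1 GeV⁻³ → (ℏc)³ × (1 GeV in J)⁻³ = 7.63 × 10⁻⁴⁸ m³.
Convert the energy scale: 6.80 × 10⁻³ TeV⁻³ = 6.80 × 10⁻¹² GeV⁻³.
Result: 6.80 × 10⁻¹² × 7.63 × 10⁻⁴⁸ = 5.19 × 10⁻⁵⁹ m³.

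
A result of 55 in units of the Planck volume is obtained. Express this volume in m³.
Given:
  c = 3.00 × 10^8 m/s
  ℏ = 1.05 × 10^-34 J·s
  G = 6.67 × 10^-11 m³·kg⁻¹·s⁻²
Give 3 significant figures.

One Planck volume: V_P = (ℏG/c³)^(3/2) = 4.18 × 10^-105 m³.
55 × 4.18 × 10^-105 m³ = 2.30 × 10^-103 m³

2.30 × 10^-103 m³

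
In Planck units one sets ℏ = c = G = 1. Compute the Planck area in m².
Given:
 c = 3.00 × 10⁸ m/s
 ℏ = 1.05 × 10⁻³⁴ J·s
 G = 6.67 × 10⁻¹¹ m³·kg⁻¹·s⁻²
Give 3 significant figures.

2.59 × 10⁻⁷⁰ m²

A_P = ℏG/c³
  = 7.00 × 10⁻⁴⁵ / 2.70 × 10²⁵
  = 2.59 × 10⁻⁷⁰ m²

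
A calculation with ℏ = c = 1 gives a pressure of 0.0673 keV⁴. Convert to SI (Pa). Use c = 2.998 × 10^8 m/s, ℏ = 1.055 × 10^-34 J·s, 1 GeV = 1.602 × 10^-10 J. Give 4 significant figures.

1.401 × 10^12 Pa

Pressure is [E]/[L]³ = [E]⁴/(ℏc)³.
1 GeV⁴ → 1/(ℏc)³ × (1 GeV in J)⁴ = 2.082 × 10^37 Pa.
Convert the energy scale: 0.0673 keV⁴ = 6.73 × 10^-26 GeV⁴.
Result: 6.73 × 10^-26 × 2.082 × 10^37 = 1.401 × 10^12 Pa.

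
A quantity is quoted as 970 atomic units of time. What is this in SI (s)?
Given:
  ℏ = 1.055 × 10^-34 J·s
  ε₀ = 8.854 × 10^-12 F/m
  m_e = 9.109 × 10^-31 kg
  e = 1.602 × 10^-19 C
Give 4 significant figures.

2.350 × 10^-14 s

One atomic unit of time: τ_au = (4πε₀)²ℏ³/(m_e e⁴) = 2.423 × 10^-17 s.
970 × 2.423 × 10^-17 s = 2.350 × 10^-14 s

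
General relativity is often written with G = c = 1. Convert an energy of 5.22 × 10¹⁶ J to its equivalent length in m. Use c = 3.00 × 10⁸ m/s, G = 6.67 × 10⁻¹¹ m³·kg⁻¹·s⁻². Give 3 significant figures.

4.30 × 10⁻²⁸ m

Energy → length via G/c⁴.
5.22 × 10¹⁶ J × (G/c⁴) = 4.30 × 10⁻²⁸ m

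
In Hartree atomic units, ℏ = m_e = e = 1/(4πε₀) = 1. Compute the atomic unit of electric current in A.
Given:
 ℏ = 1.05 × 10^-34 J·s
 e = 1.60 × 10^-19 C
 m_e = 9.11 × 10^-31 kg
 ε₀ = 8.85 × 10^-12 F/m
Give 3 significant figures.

Dimensional analysis gives I_au = e E_h/ℏ = m_e e⁵/((4πε₀)²ℏ³).
E_h = 4.38 × 10^-18 J
e·E_h/ℏ = 6.67 × 10^-3 A

6.67 × 10^-3 A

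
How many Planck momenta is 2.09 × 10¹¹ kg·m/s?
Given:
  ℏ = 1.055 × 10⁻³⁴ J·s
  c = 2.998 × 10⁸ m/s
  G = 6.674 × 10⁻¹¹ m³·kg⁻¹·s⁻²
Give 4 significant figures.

3.202 × 10¹⁰

Planck momentum: p_P = √(ℏc³/G) = 6.527 kg·m/s.
2.09 × 10¹¹ / 6.527 = 3.202 × 10¹⁰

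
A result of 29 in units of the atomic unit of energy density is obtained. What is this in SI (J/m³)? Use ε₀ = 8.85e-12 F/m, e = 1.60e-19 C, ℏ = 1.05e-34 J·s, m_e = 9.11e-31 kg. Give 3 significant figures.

8.74e14 J/m³

One atomic unit of energy density: u_au = E_h/a₀³ = m_e⁴e¹⁰/((4πε₀)⁵ℏ⁸) = 3.01e13 J/m³.
29 × 3.01e13 J/m³ = 8.74e14 J/m³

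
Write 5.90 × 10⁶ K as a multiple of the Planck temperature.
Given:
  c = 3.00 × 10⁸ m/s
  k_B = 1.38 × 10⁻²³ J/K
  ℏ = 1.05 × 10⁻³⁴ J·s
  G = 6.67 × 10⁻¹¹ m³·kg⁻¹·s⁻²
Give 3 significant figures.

Planck temperature: T_P = √(ℏc⁵/G) / k_B = 1.42 × 10³² K.
5.90 × 10⁶ / 1.42 × 10³² = 4.16 × 10⁻²⁶

4.16 × 10⁻²⁶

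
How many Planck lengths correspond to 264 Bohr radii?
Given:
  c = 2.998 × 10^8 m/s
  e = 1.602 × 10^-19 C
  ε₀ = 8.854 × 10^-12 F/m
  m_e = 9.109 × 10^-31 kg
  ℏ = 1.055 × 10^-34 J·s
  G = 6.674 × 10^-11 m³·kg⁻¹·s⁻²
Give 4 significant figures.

8.651 × 10^26

Bohr radius: a₀ = 4πε₀ℏ²/(m_e e²) = 5.297 × 10^-11 m
Planck length: ℓ_P = √(ℏG/c³) = 1.616 × 10^-35 m
264 × 5.297 × 10^-11 / 1.616 × 10^-35 = 8.651 × 10^26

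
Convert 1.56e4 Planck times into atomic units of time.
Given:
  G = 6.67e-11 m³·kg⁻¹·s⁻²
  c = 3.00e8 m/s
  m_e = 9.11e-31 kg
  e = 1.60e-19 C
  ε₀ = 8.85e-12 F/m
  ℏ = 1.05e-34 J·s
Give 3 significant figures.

3.49e-23

Planck time: t_P = √(ℏG/c⁵) = 5.37e-44 s
atomic unit of time: τ_au = (4πε₀)²ℏ³/(m_e e⁴) = 2.40e-17 s
1.56e4 × 5.37e-44 / 2.40e-17 = 3.49e-23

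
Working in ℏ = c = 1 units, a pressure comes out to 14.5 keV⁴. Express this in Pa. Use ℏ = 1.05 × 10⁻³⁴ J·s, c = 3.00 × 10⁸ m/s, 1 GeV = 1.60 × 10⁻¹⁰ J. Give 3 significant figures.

3.04 × 10¹⁴ Pa

Pressure is [E]/[L]³ = [E]⁴/(ℏc)³.
1 GeV⁴ → 1/(ℏc)³ × (1 GeV in J)⁴ = 2.10 × 10³⁷ Pa.
Convert the energy scale: 14.5 keV⁴ = 1.45 × 10⁻²³ GeV⁴.
Result: 1.45 × 10⁻²³ × 2.10 × 10³⁷ = 3.04 × 10¹⁴ Pa.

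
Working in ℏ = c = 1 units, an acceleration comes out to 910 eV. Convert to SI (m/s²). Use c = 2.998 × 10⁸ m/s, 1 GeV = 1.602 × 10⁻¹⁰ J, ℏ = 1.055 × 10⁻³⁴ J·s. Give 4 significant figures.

Acceleration is [L]/[T]² = c·[E]/ℏ.
1 GeV → c/ℏ × (1 GeV in J) = 4.552 × 10³² m/s².
Convert the energy scale: 910 eV = 9.10 × 10⁻⁷ GeV.
Result: 9.10 × 10⁻⁷ × 4.552 × 10³² = 4.143 × 10²⁶ m/s².

4.143 × 10²⁶ m/s²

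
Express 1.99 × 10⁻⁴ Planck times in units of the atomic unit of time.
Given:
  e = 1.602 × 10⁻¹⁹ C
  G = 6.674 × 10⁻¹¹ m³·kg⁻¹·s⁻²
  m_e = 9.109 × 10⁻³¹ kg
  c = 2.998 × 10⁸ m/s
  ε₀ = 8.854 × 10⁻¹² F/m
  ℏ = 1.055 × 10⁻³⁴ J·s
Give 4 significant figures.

Planck time: t_P = √(ℏG/c⁵) = 5.392 × 10⁻⁴⁴ s
atomic unit of time: τ_au = (4πε₀)²ℏ³/(m_e e⁴) = 2.423 × 10⁻¹⁷ s
1.99 × 10⁻⁴ × 5.392 × 10⁻⁴⁴ / 2.423 × 10⁻¹⁷ = 4.429 × 10⁻³¹

4.429 × 10⁻³¹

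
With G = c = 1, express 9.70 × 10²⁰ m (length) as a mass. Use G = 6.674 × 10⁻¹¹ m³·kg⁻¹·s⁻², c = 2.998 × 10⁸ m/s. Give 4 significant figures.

1.306 × 10⁴⁸ kg

Length → mass via c²/G.
9.70 × 10²⁰ m × (c²/G) = 1.306 × 10⁴⁸ kg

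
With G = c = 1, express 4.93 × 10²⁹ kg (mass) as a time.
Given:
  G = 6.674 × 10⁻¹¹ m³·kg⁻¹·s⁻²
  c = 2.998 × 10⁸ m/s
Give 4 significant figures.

1.221 × 10⁻⁶ s

Mass → time via G/c³.
4.93 × 10²⁹ kg × (G/c³) = 1.221 × 10⁻⁶ s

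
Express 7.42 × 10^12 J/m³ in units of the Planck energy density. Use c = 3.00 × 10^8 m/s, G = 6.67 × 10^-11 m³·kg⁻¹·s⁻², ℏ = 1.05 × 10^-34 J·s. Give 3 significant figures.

Planck energy density: u_P = c⁷/(ℏG²) = 4.68 × 10^113 J/m³.
7.42 × 10^12 / 4.68 × 10^113 = 1.58 × 10^-101

1.58 × 10^-101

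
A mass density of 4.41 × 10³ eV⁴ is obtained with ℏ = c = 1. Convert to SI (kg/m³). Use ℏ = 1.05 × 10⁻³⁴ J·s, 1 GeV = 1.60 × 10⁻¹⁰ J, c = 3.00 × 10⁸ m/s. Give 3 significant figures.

Mass density is [E]/(c²[L]³) = [E]⁴/(ℏ³c⁵).
1 GeV⁴ → 1/(ℏ³c⁵) × (1 GeV in J)⁴ = 2.33 × 10²⁰ kg/m³.
Convert the energy scale: 4.41 × 10³ eV⁴ = 4.41 × 10⁻³³ GeV⁴.
Result: 4.41 × 10⁻³³ × 2.33 × 10²⁰ = 1.03 × 10⁻¹² kg/m³.

1.03 × 10⁻¹² kg/m³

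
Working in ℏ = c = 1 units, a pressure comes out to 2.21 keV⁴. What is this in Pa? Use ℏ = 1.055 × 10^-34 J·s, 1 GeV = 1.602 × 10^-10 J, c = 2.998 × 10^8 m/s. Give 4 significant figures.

4.600 × 10^13 Pa

Pressure is [E]/[L]³ = [E]⁴/(ℏc)³.
1 GeV⁴ → 1/(ℏc)³ × (1 GeV in J)⁴ = 2.082 × 10^37 Pa.
Convert the energy scale: 2.21 keV⁴ = 2.21 × 10^-24 GeV⁴.
Result: 2.21 × 10^-24 × 2.082 × 10^37 = 4.600 × 10^13 Pa.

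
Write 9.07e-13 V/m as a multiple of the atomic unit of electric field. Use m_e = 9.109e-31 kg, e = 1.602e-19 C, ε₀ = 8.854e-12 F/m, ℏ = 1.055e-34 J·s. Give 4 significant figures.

1.768e-24

atomic unit of electric field: E_au = E_h/(e a₀) = m_e²e⁵/((4πε₀)³ℏ⁴) = 5.131e11 V/m.
9.07e-13 / 5.131e11 = 1.768e-24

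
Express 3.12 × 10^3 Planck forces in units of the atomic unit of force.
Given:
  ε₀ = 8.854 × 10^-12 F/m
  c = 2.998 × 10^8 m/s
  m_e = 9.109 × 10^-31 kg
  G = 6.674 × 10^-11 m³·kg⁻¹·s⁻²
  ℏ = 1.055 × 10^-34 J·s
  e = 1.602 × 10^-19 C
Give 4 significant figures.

4.594 × 10^54

Planck force: F_P = c⁴/G = 1.210 × 10^44 N
atomic unit of force: F_au = E_h/a₀ = m_e²e⁶/((4πε₀)³ℏ⁴) = 8.220 × 10^-8 N
3.12 × 10^3 × 1.210 × 10^44 / 8.220 × 10^-8 = 4.594 × 10^54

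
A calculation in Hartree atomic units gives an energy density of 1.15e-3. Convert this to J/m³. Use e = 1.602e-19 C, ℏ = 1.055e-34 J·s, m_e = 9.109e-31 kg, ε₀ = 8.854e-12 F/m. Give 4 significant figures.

One atomic unit of energy density: u_au = E_h/a₀³ = m_e⁴e¹⁰/((4πε₀)⁵ℏ⁸) = 2.929e13 J/m³.
1.15e-3 × 2.929e13 J/m³ = 3.369e10 J/m³

3.369e10 J/m³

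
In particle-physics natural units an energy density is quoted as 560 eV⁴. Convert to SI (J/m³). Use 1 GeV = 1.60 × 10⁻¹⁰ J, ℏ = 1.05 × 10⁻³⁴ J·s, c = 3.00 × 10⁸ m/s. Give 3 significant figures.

1.17 × 10⁴ J/m³

[E]/[L]³ = [E]⁴/(ℏc)³; restore (ℏc)⁻³.
1 GeV⁴ → 1/(ℏc)³ × (1 GeV in J)⁴ = 2.10 × 10³⁷ J/m³.
Convert the energy scale: 560 eV⁴ = 5.60 × 10⁻³⁴ GeV⁴.
Result: 5.60 × 10⁻³⁴ × 2.10 × 10³⁷ = 1.17 × 10⁴ J/m³.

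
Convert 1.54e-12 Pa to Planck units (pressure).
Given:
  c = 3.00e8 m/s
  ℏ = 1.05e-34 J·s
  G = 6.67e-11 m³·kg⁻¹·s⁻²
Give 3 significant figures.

Planck pressure: p_P = c⁷/(ℏG²) = 4.68e113 Pa.
1.54e-12 / 4.68e113 = 3.29e-126

3.29e-126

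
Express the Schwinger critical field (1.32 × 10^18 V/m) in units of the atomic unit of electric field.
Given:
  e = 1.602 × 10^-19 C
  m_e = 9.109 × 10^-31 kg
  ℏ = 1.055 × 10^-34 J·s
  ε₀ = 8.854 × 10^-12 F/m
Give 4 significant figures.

atomic unit of electric field: E_au = E_h/(e a₀) = m_e²e⁵/((4πε₀)³ℏ⁴) = 5.131 × 10^11 V/m.
1.32 × 10^18 / 5.131 × 10^11 = 2.573 × 10^6

2.573 × 10^6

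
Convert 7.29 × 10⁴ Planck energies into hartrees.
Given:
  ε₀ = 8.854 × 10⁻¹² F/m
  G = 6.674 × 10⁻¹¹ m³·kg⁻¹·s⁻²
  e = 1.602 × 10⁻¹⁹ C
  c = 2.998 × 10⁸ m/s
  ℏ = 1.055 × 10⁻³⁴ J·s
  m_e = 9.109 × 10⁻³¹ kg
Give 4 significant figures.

Planck energy: E_P = √(ℏc⁵/G) = 1.957 × 10⁹ J
hartree: E_h = m_e e⁴/(4πε₀ℏ)² = 4.354 × 10⁻¹⁸ J
7.29 × 10⁴ × 1.957 × 10⁹ / 4.354 × 10⁻¹⁸ = 3.276 × 10³¹

3.276 × 10³¹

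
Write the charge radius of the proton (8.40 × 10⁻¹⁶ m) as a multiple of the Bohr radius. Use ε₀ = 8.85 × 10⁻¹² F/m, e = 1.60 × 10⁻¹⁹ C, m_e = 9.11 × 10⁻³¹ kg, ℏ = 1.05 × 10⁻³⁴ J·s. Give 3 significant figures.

1.60 × 10⁻⁵

Bohr radius: a₀ = 4πε₀ℏ²/(m_e e²) = 5.26 × 10⁻¹¹ m.
8.40 × 10⁻¹⁶ / 5.26 × 10⁻¹¹ = 1.60 × 10⁻⁵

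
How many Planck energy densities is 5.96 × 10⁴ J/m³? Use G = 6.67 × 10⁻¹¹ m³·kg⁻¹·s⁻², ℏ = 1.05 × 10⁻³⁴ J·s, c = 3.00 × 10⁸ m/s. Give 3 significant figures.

Planck energy density: u_P = c⁷/(ℏG²) = 4.68 × 10¹¹³ J/m³.
5.96 × 10⁴ / 4.68 × 10¹¹³ = 1.27 × 10⁻¹⁰⁹

1.27 × 10⁻¹⁰⁹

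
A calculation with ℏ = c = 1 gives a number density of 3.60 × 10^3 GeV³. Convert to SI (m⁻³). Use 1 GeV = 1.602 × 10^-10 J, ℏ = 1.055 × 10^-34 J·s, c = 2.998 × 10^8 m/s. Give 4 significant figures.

Number density is [L]⁻³ = [E]³/(ℏc)³.
1 GeV³ → 1/(ℏc)³ × (1 GeV in J)³ = 1.299 × 10^47 m⁻³.
Result: 3.60 × 10^3 × 1.299 × 10^47 = 4.678 × 10^50 m⁻³.

4.678 × 10^50 m⁻³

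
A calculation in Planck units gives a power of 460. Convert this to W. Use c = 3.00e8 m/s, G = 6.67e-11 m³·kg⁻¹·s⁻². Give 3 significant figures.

1.68e55 W

One Planck power: P_P = c⁵/G = 3.64e52 W.
460 × 3.64e52 W = 1.68e55 W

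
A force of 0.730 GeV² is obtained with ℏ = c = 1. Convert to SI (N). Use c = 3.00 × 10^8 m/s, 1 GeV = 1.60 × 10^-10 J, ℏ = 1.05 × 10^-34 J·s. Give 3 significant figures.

5.93 × 10^5 N

Force is [E]/[L] = [E]²/(ℏc); restore (ℏc)⁻¹.
1 GeV² → 1/(ℏc) × (1 GeV in J)² = 8.13 × 10^5 N.
Result: 0.730 × 8.13 × 10^5 = 5.93 × 10^5 N.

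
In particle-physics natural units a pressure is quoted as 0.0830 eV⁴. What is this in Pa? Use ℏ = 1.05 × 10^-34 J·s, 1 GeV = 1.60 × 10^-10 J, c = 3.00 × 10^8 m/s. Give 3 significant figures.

Pressure is [E]/[L]³ = [E]⁴/(ℏc)³.
1 GeV⁴ → 1/(ℏc)³ × (1 GeV in J)⁴ = 2.10 × 10^37 Pa.
Convert the energy scale: 0.0830 eV⁴ = 8.30 × 10^-38 GeV⁴.
Result: 8.30 × 10^-38 × 2.10 × 10^37 = 1.74 Pa.

1.74 Pa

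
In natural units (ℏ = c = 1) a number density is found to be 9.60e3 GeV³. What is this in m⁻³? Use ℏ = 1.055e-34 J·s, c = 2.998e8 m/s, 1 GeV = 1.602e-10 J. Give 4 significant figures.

1.247e51 m⁻³

Number density is [L]⁻³ = [E]³/(ℏc)³.
1 GeV³ → 1/(ℏc)³ × (1 GeV in J)³ = 1.299e47 m⁻³.
Result: 9.60e3 × 1.299e47 = 1.247e51 m⁻³.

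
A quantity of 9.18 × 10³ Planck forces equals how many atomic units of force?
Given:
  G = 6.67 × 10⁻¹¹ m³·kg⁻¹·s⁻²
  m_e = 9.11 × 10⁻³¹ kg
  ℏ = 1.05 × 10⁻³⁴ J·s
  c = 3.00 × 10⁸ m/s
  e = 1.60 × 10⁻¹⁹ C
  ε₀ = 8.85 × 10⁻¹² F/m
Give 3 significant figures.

Planck force: F_P = c⁴/G = 1.21 × 10⁴⁴ N
atomic unit of force: F_au = E_h/a₀ = m_e²e⁶/((4πε₀)³ℏ⁴) = 8.33 × 10⁻⁸ N
9.18 × 10³ × 1.21 × 10⁴⁴ / 8.33 × 10⁻⁸ = 1.34 × 10⁵⁵

1.34 × 10⁵⁵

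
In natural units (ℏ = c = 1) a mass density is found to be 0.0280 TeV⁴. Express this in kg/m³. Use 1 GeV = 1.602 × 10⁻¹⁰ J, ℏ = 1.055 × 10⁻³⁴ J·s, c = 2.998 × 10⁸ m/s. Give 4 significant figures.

Mass density is [E]/(c²[L]³) = [E]⁴/(ℏ³c⁵).
1 GeV⁴ → 1/(ℏ³c⁵) × (1 GeV in J)⁴ = 2.316 × 10²⁰ kg/m³.
Convert the energy scale: 0.0280 TeV⁴ = 2.80 × 10¹⁰ GeV⁴.
Result: 2.80 × 10¹⁰ × 2.316 × 10²⁰ = 6.485 × 10³⁰ kg/m³.

6.485 × 10³⁰ kg/m³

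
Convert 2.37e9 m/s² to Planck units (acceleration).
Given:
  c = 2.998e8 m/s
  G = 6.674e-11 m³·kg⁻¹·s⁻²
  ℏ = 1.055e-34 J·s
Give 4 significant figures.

4.262e-43

Planck acceleration: a_P = √(c⁷/(ℏG)) = 5.560e51 m/s².
2.37e9 / 5.560e51 = 4.262e-43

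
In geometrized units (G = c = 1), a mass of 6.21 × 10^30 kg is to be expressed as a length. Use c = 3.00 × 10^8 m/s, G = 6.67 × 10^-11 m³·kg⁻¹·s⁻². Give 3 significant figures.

4.60 × 10^3 m

In G = c = 1 units mass has dimensions of length; the conversion factor is G/c².
6.21 × 10^30 kg × (G/c²) = 4.60 × 10^3 m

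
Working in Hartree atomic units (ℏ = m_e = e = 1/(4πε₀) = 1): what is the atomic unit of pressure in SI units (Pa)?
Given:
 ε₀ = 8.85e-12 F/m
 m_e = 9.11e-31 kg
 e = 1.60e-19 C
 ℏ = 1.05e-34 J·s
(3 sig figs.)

Dimensional analysis gives P_au = E_h/a₀³ = m_e⁴e¹⁰/((4πε₀)⁵ℏ⁸).
E_h = 4.38e-18 J
a₀ = 5.26e-11 m
E_h/a₀³ = 3.01e13 Pa

3.01e13 Pa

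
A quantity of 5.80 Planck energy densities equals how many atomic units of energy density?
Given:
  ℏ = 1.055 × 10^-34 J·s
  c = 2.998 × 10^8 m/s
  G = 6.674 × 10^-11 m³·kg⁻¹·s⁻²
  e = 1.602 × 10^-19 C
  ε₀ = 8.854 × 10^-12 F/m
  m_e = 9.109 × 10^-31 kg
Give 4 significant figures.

Planck energy density: u_P = c⁷/(ℏG²) = 4.632 × 10^113 J/m³
atomic unit of energy density: u_au = E_h/a₀³ = m_e⁴e¹⁰/((4πε₀)⁵ℏ⁸) = 2.929 × 10^13 J/m³
5.80 × 4.632 × 10^113 / 2.929 × 10^13 = 9.172 × 10^100

9.172 × 10^100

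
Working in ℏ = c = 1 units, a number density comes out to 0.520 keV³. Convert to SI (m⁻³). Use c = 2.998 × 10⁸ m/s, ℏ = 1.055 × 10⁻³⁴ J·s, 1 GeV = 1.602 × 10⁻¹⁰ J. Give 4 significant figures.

6.757 × 10²⁸ m⁻³

Number density is [L]⁻³ = [E]³/(ℏc)³.
1 GeV³ → 1/(ℏc)³ × (1 GeV in J)³ = 1.299 × 10⁴⁷ m⁻³.
Convert the energy scale: 0.520 keV³ = 5.20 × 10⁻¹⁹ GeV³.
Result: 5.20 × 10⁻¹⁹ × 1.299 × 10⁴⁷ = 6.757 × 10²⁸ m⁻³.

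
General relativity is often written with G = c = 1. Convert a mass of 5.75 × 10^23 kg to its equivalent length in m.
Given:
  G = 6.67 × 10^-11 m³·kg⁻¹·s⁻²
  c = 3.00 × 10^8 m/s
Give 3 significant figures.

4.26 × 10^-4 m

In G = c = 1 units mass has dimensions of length; the conversion factor is G/c².
5.75 × 10^23 kg × (G/c²) = 4.26 × 10^-4 m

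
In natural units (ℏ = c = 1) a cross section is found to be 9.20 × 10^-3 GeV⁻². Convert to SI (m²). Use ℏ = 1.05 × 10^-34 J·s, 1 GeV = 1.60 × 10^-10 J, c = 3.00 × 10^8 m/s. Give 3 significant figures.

3.57 × 10^-34 m²

Area is [L]² = [E]⁻²·(ℏc)²; restore (ℏc)².
1 GeV⁻² → (ℏc)² × (1 GeV in J)⁻² = 3.88 × 10^-32 m².
Result: 9.20 × 10^-3 × 3.88 × 10^-32 = 3.57 × 10^-34 m².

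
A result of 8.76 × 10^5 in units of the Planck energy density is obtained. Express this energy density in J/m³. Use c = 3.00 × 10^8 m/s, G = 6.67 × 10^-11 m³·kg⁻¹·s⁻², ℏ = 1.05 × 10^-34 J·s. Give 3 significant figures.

4.10 × 10^119 J/m³

One Planck energy density: u_P = c⁷/(ℏG²) = 4.68 × 10^113 J/m³.
8.76 × 10^5 × 4.68 × 10^113 J/m³ = 4.10 × 10^119 J/m³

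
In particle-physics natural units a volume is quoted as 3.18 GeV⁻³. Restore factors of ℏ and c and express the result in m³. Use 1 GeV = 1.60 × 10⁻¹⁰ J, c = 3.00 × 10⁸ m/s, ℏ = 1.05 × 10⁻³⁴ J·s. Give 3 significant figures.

Volume is [L]³ = [E]⁻³·(ℏc)³.
1 GeV⁻³ → (ℏc)³ × (1 GeV in J)⁻³ = 7.63 × 10⁻⁴⁸ m³.
Result: 3.18 × 7.63 × 10⁻⁴⁸ = 2.43 × 10⁻⁴⁷ m³.

2.43 × 10⁻⁴⁷ m³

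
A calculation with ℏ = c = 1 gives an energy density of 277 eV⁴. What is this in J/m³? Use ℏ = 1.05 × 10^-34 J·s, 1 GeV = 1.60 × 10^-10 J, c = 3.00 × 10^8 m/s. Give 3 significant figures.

5.81 × 10^3 J/m³

[E]/[L]³ = [E]⁴/(ℏc)³; restore (ℏc)⁻³.
1 GeV⁴ → 1/(ℏc)³ × (1 GeV in J)⁴ = 2.10 × 10^37 J/m³.
Convert the energy scale: 277 eV⁴ = 2.77 × 10^-34 GeV⁴.
Result: 2.77 × 10^-34 × 2.10 × 10^37 = 5.81 × 10^3 J/m³.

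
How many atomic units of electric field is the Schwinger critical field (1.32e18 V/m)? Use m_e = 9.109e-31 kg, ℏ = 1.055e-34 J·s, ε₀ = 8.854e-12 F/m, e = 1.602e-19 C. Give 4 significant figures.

2.573e6

atomic unit of electric field: E_au = E_h/(e a₀) = m_e²e⁵/((4πε₀)³ℏ⁴) = 5.131e11 V/m.
1.32e18 / 5.131e11 = 2.573e6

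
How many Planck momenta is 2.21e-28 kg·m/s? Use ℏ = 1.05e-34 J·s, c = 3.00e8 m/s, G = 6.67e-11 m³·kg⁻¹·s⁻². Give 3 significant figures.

3.39e-29

Planck momentum: p_P = √(ℏc³/G) = 6.52 kg·m/s.
2.21e-28 / 6.52 = 3.39e-29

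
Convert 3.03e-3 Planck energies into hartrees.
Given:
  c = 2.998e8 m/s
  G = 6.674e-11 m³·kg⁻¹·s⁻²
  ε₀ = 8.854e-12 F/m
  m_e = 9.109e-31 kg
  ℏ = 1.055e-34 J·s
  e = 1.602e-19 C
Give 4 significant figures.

Planck energy: E_P = √(ℏc⁵/G) = 1.957e9 J
hartree: E_h = m_e e⁴/(4πε₀ℏ)² = 4.354e-18 J
3.03e-3 × 1.957e9 / 4.354e-18 = 1.362e24

1.362e24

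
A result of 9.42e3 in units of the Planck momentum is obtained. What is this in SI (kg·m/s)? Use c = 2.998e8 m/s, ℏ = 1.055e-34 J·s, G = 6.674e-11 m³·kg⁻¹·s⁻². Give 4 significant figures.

6.148e4 kg·m/s

One Planck momentum: p_P = √(ℏc³/G) = 6.527 kg·m/s.
9.42e3 × 6.527 kg·m/s = 6.148e4 kg·m/s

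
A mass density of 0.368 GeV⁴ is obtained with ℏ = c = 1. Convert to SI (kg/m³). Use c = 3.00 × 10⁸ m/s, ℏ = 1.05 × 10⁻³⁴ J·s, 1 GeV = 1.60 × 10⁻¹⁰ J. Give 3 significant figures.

8.57 × 10¹⁹ kg/m³

Mass density is [E]/(c²[L]³) = [E]⁴/(ℏ³c⁵).
1 GeV⁴ → 1/(ℏ³c⁵) × (1 GeV in J)⁴ = 2.33 × 10²⁰ kg/m³.
Result: 0.368 × 2.33 × 10²⁰ = 8.57 × 10¹⁹ kg/m³.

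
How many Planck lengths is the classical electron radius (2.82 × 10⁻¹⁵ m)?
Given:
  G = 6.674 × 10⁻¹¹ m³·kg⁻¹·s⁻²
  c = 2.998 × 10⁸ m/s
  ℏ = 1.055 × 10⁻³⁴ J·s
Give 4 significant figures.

1.745 × 10²⁰

Planck length: ℓ_P = √(ℏG/c³) = 1.616 × 10⁻³⁵ m.
2.82 × 10⁻¹⁵ / 1.616 × 10⁻³⁵ = 1.745 × 10²⁰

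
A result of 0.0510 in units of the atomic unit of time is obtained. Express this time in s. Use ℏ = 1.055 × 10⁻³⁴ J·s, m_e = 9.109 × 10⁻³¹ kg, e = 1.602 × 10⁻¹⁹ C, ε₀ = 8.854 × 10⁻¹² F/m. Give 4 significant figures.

One atomic unit of time: τ_au = (4πε₀)²ℏ³/(m_e e⁴) = 2.423 × 10⁻¹⁷ s.
0.0510 × 2.423 × 10⁻¹⁷ s = 1.236 × 10⁻¹⁸ s

1.236 × 10⁻¹⁸ s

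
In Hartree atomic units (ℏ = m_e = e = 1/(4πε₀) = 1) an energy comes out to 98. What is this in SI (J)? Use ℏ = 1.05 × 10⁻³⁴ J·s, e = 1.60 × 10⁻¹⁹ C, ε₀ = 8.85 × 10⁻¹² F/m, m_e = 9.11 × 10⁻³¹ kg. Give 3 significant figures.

4.29 × 10⁻¹⁶ J

One hartree: E_h = m_e e⁴/(4πε₀ℏ)² = 4.38 × 10⁻¹⁸ J.
98 × 4.38 × 10⁻¹⁸ J = 4.29 × 10⁻¹⁶ J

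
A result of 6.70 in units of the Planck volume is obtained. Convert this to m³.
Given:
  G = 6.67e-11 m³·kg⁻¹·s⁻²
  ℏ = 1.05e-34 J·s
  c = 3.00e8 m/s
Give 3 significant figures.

One Planck volume: V_P = (ℏG/c³)^(3/2) = 4.18e-105 m³.
6.70 × 4.18e-105 m³ = 2.80e-104 m³

2.80e-104 m³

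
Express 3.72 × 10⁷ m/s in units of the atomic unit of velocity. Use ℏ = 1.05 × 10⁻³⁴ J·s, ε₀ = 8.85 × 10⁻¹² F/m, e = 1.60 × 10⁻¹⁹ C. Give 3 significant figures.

atomic unit of velocity: v_au = e²/(4πε₀ℏ) = 2.19 × 10⁶ m/s.
3.72 × 10⁷ / 2.19 × 10⁶ = 17

17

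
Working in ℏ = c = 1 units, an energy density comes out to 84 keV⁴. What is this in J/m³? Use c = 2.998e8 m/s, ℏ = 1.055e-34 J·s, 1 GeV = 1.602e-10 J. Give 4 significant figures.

[E]/[L]³ = [E]⁴/(ℏc)³; restore (ℏc)⁻³.
1 GeV⁴ → 1/(ℏc)³ × (1 GeV in J)⁴ = 2.082e37 J/m³.
Convert the energy scale: 84 keV⁴ = 8.40e-23 GeV⁴.
Result: 8.40e-23 × 2.082e37 = 1.749e15 J/m³.

1.749e15 J/m³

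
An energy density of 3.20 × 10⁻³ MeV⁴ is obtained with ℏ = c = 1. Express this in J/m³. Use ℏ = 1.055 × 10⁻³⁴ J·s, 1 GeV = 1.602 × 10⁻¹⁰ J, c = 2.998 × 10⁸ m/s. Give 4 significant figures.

[E]/[L]³ = [E]⁴/(ℏc)³; restore (ℏc)⁻³.
1 GeV⁴ → 1/(ℏc)³ × (1 GeV in J)⁴ = 2.082 × 10³⁷ J/m³.
Convert the energy scale: 3.20 × 10⁻³ MeV⁴ = 3.20 × 10⁻¹⁵ GeV⁴.
Result: 3.20 × 10⁻¹⁵ × 2.082 × 10³⁷ = 6.661 × 10²² J/m³.

6.661 × 10²² J/m³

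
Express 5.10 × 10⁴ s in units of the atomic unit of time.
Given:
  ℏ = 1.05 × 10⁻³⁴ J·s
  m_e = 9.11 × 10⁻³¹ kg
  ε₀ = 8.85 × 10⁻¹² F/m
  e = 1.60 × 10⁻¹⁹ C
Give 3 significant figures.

2.13 × 10²¹

atomic unit of time: τ_au = (4πε₀)²ℏ³/(m_e e⁴) = 2.40 × 10⁻¹⁷ s.
5.10 × 10⁴ / 2.40 × 10⁻¹⁷ = 2.13 × 10²¹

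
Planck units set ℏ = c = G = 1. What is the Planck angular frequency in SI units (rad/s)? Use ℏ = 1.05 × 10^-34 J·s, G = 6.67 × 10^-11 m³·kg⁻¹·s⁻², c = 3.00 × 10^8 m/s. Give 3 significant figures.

Dimensional analysis gives ω_P = √(c⁵/(ℏG)).
  = √(3.47 × 10^86)
  = 1.86 × 10^43 rad/s

1.86 × 10^43 rad/s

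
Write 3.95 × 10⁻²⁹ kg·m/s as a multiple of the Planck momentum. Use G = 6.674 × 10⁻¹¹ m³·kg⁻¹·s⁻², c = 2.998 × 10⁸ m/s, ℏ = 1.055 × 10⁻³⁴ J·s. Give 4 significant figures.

Planck momentum: p_P = √(ℏc³/G) = 6.527 kg·m/s.
3.95 × 10⁻²⁹ / 6.527 = 6.052 × 10⁻³⁰

6.052 × 10⁻³⁰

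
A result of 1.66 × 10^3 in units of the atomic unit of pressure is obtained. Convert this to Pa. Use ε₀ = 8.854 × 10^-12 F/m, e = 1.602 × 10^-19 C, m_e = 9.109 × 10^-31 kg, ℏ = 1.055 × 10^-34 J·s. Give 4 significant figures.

4.862 × 10^16 Pa

One atomic unit of pressure: P_au = E_h/a₀³ = m_e⁴e¹⁰/((4πε₀)⁵ℏ⁸) = 2.929 × 10^13 Pa.
1.66 × 10^3 × 2.929 × 10^13 Pa = 4.862 × 10^16 Pa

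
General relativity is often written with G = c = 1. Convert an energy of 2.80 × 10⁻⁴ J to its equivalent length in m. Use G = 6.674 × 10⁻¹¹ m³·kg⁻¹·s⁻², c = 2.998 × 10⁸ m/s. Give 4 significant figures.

2.313 × 10⁻⁴⁸ m

Energy → length via G/c⁴.
2.80 × 10⁻⁴ J × (G/c⁴) = 2.313 × 10⁻⁴⁸ m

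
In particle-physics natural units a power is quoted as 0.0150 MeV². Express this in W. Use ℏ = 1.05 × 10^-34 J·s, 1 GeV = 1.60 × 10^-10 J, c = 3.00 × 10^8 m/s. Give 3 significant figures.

3.66 × 10^6 W

Power is [E]/[T] = [E]²/ℏ.
1 GeV² → 1/ℏ × (1 GeV in J)² = 2.44 × 10^14 W.
Convert the energy scale: 0.0150 MeV² = 1.50 × 10^-8 GeV².
Result: 1.50 × 10^-8 × 2.44 × 10^14 = 3.66 × 10^6 W.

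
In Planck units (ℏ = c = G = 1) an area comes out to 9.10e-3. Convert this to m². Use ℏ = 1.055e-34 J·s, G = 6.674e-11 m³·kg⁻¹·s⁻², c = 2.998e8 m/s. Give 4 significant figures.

2.378e-72 m²

One Planck area: A_P = ℏG/c³ = 2.613e-70 m².
9.10e-3 × 2.613e-70 m² = 2.378e-72 m²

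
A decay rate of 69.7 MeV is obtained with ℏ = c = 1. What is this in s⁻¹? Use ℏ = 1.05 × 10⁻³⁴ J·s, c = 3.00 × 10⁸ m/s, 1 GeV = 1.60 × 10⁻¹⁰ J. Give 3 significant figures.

A rate is [E]/ℏ; divide by ℏ.
1 GeV → 1/ℏ × (1 GeV in J) = 1.52 × 10²⁴ s⁻¹.
Convert the energy scale: 69.7 MeV = 0.0697 GeV.
Result: 0.0697 × 1.52 × 10²⁴ = 1.06 × 10²³ s⁻¹.

1.06 × 10²³ s⁻¹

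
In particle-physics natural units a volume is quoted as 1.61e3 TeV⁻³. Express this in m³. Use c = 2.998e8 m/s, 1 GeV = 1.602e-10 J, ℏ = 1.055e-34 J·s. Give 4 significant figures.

1.239e-53 m³

Volume is [L]³ = [E]⁻³·(ℏc)³.
1 GeV⁻³ → (ℏc)³ × (1 GeV in J)⁻³ = 7.696e-48 m³.
Convert the energy scale: 1.61e3 TeV⁻³ = 1.61e-6 GeV⁻³.
Result: 1.61e-6 × 7.696e-48 = 1.239e-53 m³.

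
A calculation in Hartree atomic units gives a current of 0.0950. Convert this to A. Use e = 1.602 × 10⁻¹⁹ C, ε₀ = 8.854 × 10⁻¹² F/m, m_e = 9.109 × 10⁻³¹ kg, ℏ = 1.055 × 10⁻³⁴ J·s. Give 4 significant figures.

6.281 × 10⁻⁴ A

One atomic unit of electric current: I_au = e E_h/ℏ = m_e e⁵/((4πε₀)²ℏ³) = 6.612 × 10⁻³ A.
0.0950 × 6.612 × 10⁻³ A = 6.281 × 10⁻⁴ A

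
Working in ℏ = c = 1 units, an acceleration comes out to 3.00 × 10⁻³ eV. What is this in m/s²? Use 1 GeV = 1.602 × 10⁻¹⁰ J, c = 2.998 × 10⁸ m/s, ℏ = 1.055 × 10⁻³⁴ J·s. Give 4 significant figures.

1.366 × 10²¹ m/s²

Acceleration is [L]/[T]² = c·[E]/ℏ.
1 GeV → c/ℏ × (1 GeV in J) = 4.552 × 10³² m/s².
Convert the energy scale: 3.00 × 10⁻³ eV = 3.00 × 10⁻¹² GeV.
Result: 3.00 × 10⁻¹² × 4.552 × 10³² = 1.366 × 10²¹ m/s².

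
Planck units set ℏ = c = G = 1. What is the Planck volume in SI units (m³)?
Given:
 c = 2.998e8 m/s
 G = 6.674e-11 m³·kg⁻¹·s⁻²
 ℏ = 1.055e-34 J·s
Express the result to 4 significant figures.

4.224e-105 m³

Dimensional analysis gives V_P = (ℏG/c³)^(3/2).
  = √(1.784e-209)
  = 4.224e-105 m³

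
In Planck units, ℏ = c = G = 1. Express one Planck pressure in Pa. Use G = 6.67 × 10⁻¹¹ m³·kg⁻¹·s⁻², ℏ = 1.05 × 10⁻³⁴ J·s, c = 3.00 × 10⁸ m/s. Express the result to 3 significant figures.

The unique combination of the constants set to 1 with dimensions of pressure is p_P = c⁷/(ℏG²).
  = 2.19 × 10⁵⁹ / 4.67 × 10⁻⁵⁵
  = 4.68 × 10¹¹³ Pa

4.68 × 10¹¹³ Pa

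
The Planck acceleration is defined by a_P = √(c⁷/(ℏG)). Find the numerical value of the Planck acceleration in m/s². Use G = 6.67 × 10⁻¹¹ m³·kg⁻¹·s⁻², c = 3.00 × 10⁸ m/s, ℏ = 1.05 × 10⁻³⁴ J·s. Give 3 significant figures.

a_P = √(c⁷/(ℏG))
  = √(3.12 × 10¹⁰³)
  = 5.59 × 10⁵¹ m/s²

5.59 × 10⁵¹ m/s²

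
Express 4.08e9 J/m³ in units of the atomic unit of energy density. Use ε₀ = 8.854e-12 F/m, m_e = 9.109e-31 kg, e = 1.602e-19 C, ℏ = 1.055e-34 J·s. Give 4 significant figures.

1.393e-4

atomic unit of energy density: u_au = E_h/a₀³ = m_e⁴e¹⁰/((4πε₀)⁵ℏ⁸) = 2.929e13 J/m³.
4.08e9 / 2.929e13 = 1.393e-4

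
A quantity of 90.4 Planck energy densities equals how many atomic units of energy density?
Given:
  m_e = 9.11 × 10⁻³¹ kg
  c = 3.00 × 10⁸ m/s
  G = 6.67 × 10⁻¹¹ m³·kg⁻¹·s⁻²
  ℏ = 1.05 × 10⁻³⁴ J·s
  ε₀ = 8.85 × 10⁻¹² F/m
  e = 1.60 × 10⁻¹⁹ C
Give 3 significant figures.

Planck energy density: u_P = c⁷/(ℏG²) = 4.68 × 10¹¹³ J/m³
atomic unit of energy density: u_au = E_h/a₀³ = m_e⁴e¹⁰/((4πε₀)⁵ℏ⁸) = 3.01 × 10¹³ J/m³
90.4 × 4.68 × 10¹¹³ / 3.01 × 10¹³ = 1.40 × 10¹⁰²

1.40 × 10¹⁰²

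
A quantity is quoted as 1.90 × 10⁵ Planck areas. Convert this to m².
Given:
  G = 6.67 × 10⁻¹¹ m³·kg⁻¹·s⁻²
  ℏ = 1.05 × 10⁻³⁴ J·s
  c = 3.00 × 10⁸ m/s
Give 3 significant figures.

4.93 × 10⁻⁶⁵ m²

One Planck area: A_P = ℏG/c³ = 2.59 × 10⁻⁷⁰ m².
1.90 × 10⁵ × 2.59 × 10⁻⁷⁰ m² = 4.93 × 10⁻⁶⁵ m²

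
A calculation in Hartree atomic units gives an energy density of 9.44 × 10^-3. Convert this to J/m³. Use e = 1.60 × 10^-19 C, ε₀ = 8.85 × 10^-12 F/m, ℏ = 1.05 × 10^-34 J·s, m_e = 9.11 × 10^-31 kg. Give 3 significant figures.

One atomic unit of energy density: u_au = E_h/a₀³ = m_e⁴e¹⁰/((4πε₀)⁵ℏ⁸) = 3.01 × 10^13 J/m³.
9.44 × 10^-3 × 3.01 × 10^13 J/m³ = 2.84 × 10^11 J/m³

2.84 × 10^11 J/m³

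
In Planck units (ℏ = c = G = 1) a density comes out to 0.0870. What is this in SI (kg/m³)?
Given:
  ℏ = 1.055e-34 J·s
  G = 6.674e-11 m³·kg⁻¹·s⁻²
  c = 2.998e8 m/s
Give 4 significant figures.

One Planck density: ρ_P = c⁵/(ℏG²) = 5.154e96 kg/m³.
0.0870 × 5.154e96 kg/m³ = 4.484e95 kg/m³

4.484e95 kg/m³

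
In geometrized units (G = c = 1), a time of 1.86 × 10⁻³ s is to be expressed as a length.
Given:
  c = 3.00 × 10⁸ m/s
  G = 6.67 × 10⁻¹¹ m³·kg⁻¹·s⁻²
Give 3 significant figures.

5.58 × 10⁵ m

Time → length via c.
1.86 × 10⁻³ s × (c) = 5.58 × 10⁵ m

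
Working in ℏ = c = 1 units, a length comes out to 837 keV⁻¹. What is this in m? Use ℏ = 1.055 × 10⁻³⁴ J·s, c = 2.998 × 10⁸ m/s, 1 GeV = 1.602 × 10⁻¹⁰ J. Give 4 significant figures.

1.653 × 10⁻⁷ m

A length is [E]⁻¹ in ℏ=c=1; restore one factor of ℏc.
1 GeV⁻¹ → ℏc × (1 GeV in J)⁻¹ = 1.974 × 10⁻¹⁶ m.
Convert the energy scale: 837 keV⁻¹ = 8.37 × 10⁸ GeV⁻¹.
Result: 8.37 × 10⁸ × 1.974 × 10⁻¹⁶ = 1.653 × 10⁻⁷ m.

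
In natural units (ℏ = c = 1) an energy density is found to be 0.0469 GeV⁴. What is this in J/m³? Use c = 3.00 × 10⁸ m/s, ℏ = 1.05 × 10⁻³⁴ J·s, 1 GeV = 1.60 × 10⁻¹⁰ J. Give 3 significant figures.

9.83 × 10³⁵ J/m³

[E]/[L]³ = [E]⁴/(ℏc)³; restore (ℏc)⁻³.
1 GeV⁴ → 1/(ℏc)³ × (1 GeV in J)⁴ = 2.10 × 10³⁷ J/m³.
Result: 0.0469 × 2.10 × 10³⁷ = 9.83 × 10³⁵ J/m³.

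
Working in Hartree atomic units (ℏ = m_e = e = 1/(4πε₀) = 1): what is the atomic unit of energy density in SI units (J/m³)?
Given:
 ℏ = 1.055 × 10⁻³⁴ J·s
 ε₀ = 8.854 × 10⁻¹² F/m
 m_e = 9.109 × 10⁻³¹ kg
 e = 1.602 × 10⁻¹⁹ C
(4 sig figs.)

2.929 × 10¹³ J/m³

The unique combination of the constants set to 1 with dimensions of energy density is u_au = E_h/a₀³ = m_e⁴e¹⁰/((4πε₀)⁵ℏ⁸).
E_h = 4.354 × 10⁻¹⁸ J
a₀ = 5.297 × 10⁻¹¹ m
E_h/a₀³ = 2.929 × 10¹³ J/m³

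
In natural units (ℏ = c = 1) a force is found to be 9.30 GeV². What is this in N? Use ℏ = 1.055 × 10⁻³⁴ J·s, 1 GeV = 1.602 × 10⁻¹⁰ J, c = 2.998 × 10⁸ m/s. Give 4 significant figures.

Force is [E]/[L] = [E]²/(ℏc); restore (ℏc)⁻¹.
1 GeV² → 1/(ℏc) × (1 GeV in J)² = 8.114 × 10⁵ N.
Result: 9.30 × 8.114 × 10⁵ = 7.546 × 10⁶ N.

7.546 × 10⁶ N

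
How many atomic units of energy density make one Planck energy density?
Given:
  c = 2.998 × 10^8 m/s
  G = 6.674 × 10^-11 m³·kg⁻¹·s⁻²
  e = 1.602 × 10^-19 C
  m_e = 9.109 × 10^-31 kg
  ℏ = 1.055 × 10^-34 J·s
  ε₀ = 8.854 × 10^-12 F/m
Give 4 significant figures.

1.581 × 10^100

Planck energy density: u_P = c⁷/(ℏG²) = 4.632 × 10^113 J/m³
atomic unit of energy density: u_au = E_h/a₀³ = m_e⁴e¹⁰/((4πε₀)⁵ℏ⁸) = 2.929 × 10^13 J/m³
ratio = 4.632 × 10^113 / 2.929 × 10^13 = 1.581 × 10^100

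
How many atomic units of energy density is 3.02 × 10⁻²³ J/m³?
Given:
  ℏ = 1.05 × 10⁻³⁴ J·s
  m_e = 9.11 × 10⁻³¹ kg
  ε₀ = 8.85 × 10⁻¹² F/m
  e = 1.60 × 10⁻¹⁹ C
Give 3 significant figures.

1.00 × 10⁻³⁶

atomic unit of energy density: u_au = E_h/a₀³ = m_e⁴e¹⁰/((4πε₀)⁵ℏ⁸) = 3.01 × 10¹³ J/m³.
3.02 × 10⁻²³ / 3.01 × 10¹³ = 1.00 × 10⁻³⁶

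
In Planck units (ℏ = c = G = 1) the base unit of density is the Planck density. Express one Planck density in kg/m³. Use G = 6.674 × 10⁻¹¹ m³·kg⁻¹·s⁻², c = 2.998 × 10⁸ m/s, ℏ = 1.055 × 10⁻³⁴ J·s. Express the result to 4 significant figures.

ρ_P = c⁵/(ℏG²)
  = 2.422 × 10⁴² / 4.699 × 10⁻⁵⁵
  = 5.154 × 10⁹⁶ kg/m³

5.154 × 10⁹⁶ kg/m³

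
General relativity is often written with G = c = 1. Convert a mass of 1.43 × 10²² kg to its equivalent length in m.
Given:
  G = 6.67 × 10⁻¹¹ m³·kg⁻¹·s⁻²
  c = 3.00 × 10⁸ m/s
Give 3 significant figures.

1.06 × 10⁻⁵ m

In G = c = 1 units mass has dimensions of length; the conversion factor is G/c².
1.43 × 10²² kg × (G/c²) = 1.06 × 10⁻⁵ m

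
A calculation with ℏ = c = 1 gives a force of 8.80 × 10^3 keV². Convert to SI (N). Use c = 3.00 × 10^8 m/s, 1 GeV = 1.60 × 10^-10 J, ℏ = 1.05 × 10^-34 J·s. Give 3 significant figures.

Force is [E]/[L] = [E]²/(ℏc); restore (ℏc)⁻¹.
1 GeV² → 1/(ℏc) × (1 GeV in J)² = 8.13 × 10^5 N.
Convert the energy scale: 8.80 × 10^3 keV² = 8.80 × 10^-9 GeV².
Result: 8.80 × 10^-9 × 8.13 × 10^5 = 7.15 × 10^-3 N.

7.15 × 10^-3 N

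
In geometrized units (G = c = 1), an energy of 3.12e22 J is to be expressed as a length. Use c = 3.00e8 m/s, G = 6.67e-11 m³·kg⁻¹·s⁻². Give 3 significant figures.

2.57e-22 m

Energy → length via G/c⁴.
3.12e22 J × (G/c⁴) = 2.57e-22 m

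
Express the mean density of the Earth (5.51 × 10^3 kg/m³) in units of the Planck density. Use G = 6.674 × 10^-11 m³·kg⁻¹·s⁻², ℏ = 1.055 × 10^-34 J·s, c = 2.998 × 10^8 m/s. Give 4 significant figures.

Planck density: ρ_P = c⁵/(ℏG²) = 5.154 × 10^96 kg/m³.
5.51 × 10^3 / 5.154 × 10^96 = 1.069 × 10^-93

1.069 × 10^-93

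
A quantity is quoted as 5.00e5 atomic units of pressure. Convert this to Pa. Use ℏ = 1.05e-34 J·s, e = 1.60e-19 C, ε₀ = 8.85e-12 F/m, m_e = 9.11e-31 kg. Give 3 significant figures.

One atomic unit of pressure: P_au = E_h/a₀³ = m_e⁴e¹⁰/((4πε₀)⁵ℏ⁸) = 3.01e13 Pa.
5.00e5 × 3.01e13 Pa = 1.51e19 Pa

1.51e19 Pa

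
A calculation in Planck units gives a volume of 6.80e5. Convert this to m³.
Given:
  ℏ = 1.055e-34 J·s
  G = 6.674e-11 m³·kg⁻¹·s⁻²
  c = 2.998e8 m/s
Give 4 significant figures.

2.872e-99 m³

One Planck volume: V_P = (ℏG/c³)^(3/2) = 4.224e-105 m³.
6.80e5 × 4.224e-105 m³ = 2.872e-99 m³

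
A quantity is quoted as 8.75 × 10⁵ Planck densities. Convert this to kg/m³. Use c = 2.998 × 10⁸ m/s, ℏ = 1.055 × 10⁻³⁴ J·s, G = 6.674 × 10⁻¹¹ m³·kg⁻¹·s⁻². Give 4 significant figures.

4.510 × 10¹⁰² kg/m³

One Planck density: ρ_P = c⁵/(ℏG²) = 5.154 × 10⁹⁶ kg/m³.
8.75 × 10⁵ × 5.154 × 10⁹⁶ kg/m³ = 4.510 × 10¹⁰² kg/m³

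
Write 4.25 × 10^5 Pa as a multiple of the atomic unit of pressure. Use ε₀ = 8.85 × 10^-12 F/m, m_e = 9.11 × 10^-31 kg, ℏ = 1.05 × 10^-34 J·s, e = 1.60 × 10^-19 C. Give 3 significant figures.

atomic unit of pressure: P_au = E_h/a₀³ = m_e⁴e¹⁰/((4πε₀)⁵ℏ⁸) = 3.01 × 10^13 Pa.
4.25 × 10^5 / 3.01 × 10^13 = 1.41 × 10^-8

1.41 × 10^-8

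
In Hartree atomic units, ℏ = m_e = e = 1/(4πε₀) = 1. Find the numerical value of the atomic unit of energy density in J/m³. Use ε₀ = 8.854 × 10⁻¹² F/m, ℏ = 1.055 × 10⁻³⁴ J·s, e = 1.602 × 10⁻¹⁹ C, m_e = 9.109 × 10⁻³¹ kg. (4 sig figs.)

The unique combination of the constants set to 1 with dimensions of energy density is u_au = E_h/a₀³ = m_e⁴e¹⁰/((4πε₀)⁵ℏ⁸).
E_h = 4.354 × 10⁻¹⁸ J
a₀ = 5.297 × 10⁻¹¹ m
E_h/a₀³ = 2.929 × 10¹³ J/m³

2.929 × 10¹³ J/m³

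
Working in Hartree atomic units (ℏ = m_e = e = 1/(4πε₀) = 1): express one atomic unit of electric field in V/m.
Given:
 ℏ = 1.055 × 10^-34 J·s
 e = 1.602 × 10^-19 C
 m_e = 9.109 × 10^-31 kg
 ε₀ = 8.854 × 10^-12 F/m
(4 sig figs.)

From ℏ = m_e = e = 1/(4πε₀) = 1 the electric field scale is E_au = E_h/(e a₀) = m_e²e⁵/((4πε₀)³ℏ⁴).
E_h = 4.354 × 10^-18 J
a₀ = 5.297 × 10^-11 m
E_h/(e·a₀) = 5.131 × 10^11 V/m

5.131 × 10^11 V/m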